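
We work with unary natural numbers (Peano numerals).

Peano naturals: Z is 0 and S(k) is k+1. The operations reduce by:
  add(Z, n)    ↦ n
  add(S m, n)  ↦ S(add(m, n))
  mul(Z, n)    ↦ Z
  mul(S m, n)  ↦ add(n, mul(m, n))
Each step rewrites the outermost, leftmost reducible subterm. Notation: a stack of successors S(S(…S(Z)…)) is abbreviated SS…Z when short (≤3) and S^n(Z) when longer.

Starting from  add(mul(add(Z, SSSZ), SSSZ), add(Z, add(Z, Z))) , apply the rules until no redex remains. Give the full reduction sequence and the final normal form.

  start: add(mul(add(Z, SSSZ), SSSZ), add(Z, add(Z, Z)))
  step 1: add(mul(SSSZ, SSSZ), add(Z, add(Z, Z)))
  step 2: add(add(SSSZ, mul(SSZ, SSSZ)), add(Z, add(Z, Z)))
  step 3: add(S(add(SSZ, mul(SSZ, SSSZ))), add(Z, add(Z, Z)))
  step 4: S(add(add(SSZ, mul(SSZ, SSSZ)), add(Z, add(Z, Z))))
  step 5: S(add(S(add(SZ, mul(SSZ, SSSZ))), add(Z, add(Z, Z))))
  step 6: S(S(add(add(SZ, mul(SSZ, SSSZ)), add(Z, add(Z, Z)))))
  step 7: S(S(add(S(add(Z, mul(SSZ, SSSZ))), add(Z, add(Z, Z)))))
  step 8: S(S(S(add(add(Z, mul(SSZ, SSSZ)), add(Z, add(Z, Z))))))
  step 9: S(S(S(add(mul(SSZ, SSSZ), add(Z, add(Z, Z))))))
  step 10: S(S(S(add(add(SSSZ, mul(SZ, SSSZ)), add(Z, add(Z, Z))))))
  step 11: S(S(S(add(S(add(SSZ, mul(SZ, SSSZ))), add(Z, add(Z, Z))))))
  step 12: S(S(S(S(add(add(SSZ, mul(SZ, SSSZ)), add(Z, add(Z, Z)))))))
  step 13: S(S(S(S(add(S(add(SZ, mul(SZ, SSSZ))), add(Z, add(Z, Z)))))))
  step 14: S(S(S(S(S(add(add(SZ, mul(SZ, SSSZ)), add(Z, add(Z, Z))))))))
  step 15: S(S(S(S(S(add(S(add(Z, mul(SZ, SSSZ))), add(Z, add(Z, Z))))))))
  step 16: S(S(S(S(S(S(add(add(Z, mul(SZ, SSSZ)), add(Z, add(Z, Z)))))))))
  step 17: S(S(S(S(S(S(add(mul(SZ, SSSZ), add(Z, add(Z, Z)))))))))
  step 18: S(S(S(S(S(S(add(add(SSSZ, mul(Z, SSSZ)), add(Z, add(Z, Z)))))))))
  step 19: S(S(S(S(S(S(add(S(add(SSZ, mul(Z, SSSZ))), add(Z, add(Z, Z)))))))))
  step 20: S(S(S(S(S(S(S(add(add(SSZ, mul(Z, SSSZ)), add(Z, add(Z, Z))))))))))
  step 21: S(S(S(S(S(S(S(add(S(add(SZ, mul(Z, SSSZ))), add(Z, add(Z, Z))))))))))
  step 22: S(S(S(S(S(S(S(S(add(add(SZ, mul(Z, SSSZ)), add(Z, add(Z, Z)))))))))))
  step 23: S(S(S(S(S(S(S(S(add(S(add(Z, mul(Z, SSSZ))), add(Z, add(Z, Z)))))))))))
  step 24: S(S(S(S(S(S(S(S(S(add(add(Z, mul(Z, SSSZ)), add(Z, add(Z, Z))))))))))))
  step 25: S(S(S(S(S(S(S(S(S(add(mul(Z, SSSZ), add(Z, add(Z, Z))))))))))))
  step 26: S(S(S(S(S(S(S(S(S(add(Z, add(Z, add(Z, Z))))))))))))
  step 27: S(S(S(S(S(S(S(S(S(add(Z, add(Z, Z)))))))))))
  step 28: S(S(S(S(S(S(S(S(S(add(Z, Z))))))))))
  step 29: S^9(Z)

Answer: normal form = S^9(Z)  (in 29 steps)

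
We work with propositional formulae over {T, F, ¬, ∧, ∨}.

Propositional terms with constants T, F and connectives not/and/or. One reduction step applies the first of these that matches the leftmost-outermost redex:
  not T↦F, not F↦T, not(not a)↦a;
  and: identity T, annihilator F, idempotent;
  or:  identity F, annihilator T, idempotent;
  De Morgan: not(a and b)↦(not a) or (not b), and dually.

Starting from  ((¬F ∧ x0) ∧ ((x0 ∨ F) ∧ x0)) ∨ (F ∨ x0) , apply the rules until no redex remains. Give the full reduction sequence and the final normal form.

Answer: normal form = x0  (in 7 steps)

Derivation:
  start: ((¬F ∧ x0) ∧ ((x0 ∨ F) ∧ x0)) ∨ (F ∨ x0)
  →1  ((T ∧ x0) ∧ ((x0 ∨ F) ∧ x0)) ∨ (F ∨ x0)
  →2  (x0 ∧ ((x0 ∨ F) ∧ x0)) ∨ (F ∨ x0)
  →3  (x0 ∧ (x0 ∧ x0)) ∨ (F ∨ x0)
  →4  (x0 ∧ x0) ∨ (F ∨ x0)
  →5  x0 ∨ (F ∨ x0)
  →6  x0 ∨ x0
  →7  x0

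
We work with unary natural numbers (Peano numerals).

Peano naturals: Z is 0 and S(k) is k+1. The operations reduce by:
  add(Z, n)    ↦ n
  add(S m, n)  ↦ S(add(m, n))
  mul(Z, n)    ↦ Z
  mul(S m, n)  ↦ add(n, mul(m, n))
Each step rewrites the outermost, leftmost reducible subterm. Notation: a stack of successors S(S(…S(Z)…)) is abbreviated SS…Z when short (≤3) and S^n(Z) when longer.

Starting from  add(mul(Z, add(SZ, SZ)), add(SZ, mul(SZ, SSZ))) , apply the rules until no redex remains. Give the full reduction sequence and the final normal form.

Answer: normal form = SSSZ  (in 9 steps)

Derivation:
  start: add(mul(Z, add(SZ, SZ)), add(SZ, mul(SZ, SSZ)))
  step 1: add(Z, add(SZ, mul(SZ, SSZ)))
  step 2: add(SZ, mul(SZ, SSZ))
  step 3: S(add(Z, mul(SZ, SSZ)))
  step 4: S(mul(SZ, SSZ))
  step 5: S(add(SSZ, mul(Z, SSZ)))
  step 6: S(S(add(SZ, mul(Z, SSZ))))
  step 7: S(S(S(add(Z, mul(Z, SSZ)))))
  step 8: S(S(S(mul(Z, SSZ))))
  step 9: SSSZ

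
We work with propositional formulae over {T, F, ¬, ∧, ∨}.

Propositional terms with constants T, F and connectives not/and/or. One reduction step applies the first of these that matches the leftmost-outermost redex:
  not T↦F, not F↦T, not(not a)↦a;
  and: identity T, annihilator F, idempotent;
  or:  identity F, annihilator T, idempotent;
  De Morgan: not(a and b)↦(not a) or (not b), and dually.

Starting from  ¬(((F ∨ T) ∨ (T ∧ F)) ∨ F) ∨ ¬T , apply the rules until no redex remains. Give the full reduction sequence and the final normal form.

  start: ¬(((F ∨ T) ∨ (T ∧ F)) ∨ F) ∨ ¬T
  →1  (¬((F ∨ T) ∨ (T ∧ F)) ∧ ¬F) ∨ ¬T
  →2  ((¬(F ∨ T) ∧ ¬(T ∧ F)) ∧ ¬F) ∨ ¬T
  →3  (((¬F ∧ ¬T) ∧ ¬(T ∧ F)) ∧ ¬F) ∨ ¬T
  →4  (((T ∧ ¬T) ∧ ¬(T ∧ F)) ∧ ¬F) ∨ ¬T
  →5  ((¬T ∧ ¬(T ∧ F)) ∧ ¬F) ∨ ¬T
  →6  ((F ∧ ¬(T ∧ F)) ∧ ¬F) ∨ ¬T
  →7  (F ∧ ¬F) ∨ ¬T
  →8  F ∨ ¬T
  →9  ¬T
  →10  F

Answer: normal form = F  (in 10 steps)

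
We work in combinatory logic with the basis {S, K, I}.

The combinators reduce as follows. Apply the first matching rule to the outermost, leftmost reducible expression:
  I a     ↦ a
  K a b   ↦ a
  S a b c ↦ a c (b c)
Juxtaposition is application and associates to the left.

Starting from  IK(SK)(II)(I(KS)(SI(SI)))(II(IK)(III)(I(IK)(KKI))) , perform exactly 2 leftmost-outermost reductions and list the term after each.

Answer: after 2 steps: SK(I(KS)(SI(SI)))(II(IK)(III)(I(IK)(KKI)))

Reduction:
  start: IK(SK)(II)(I(KS)(SI(SI)))(II(IK)(III)(I(IK)(KKI)))
  step 1: K(SK)(II)(I(KS)(SI(SI)))(II(IK)(III)(I(IK)(KKI)))
  step 2: SK(I(KS)(SI(SI)))(II(IK)(III)(I(IK)(KKI)))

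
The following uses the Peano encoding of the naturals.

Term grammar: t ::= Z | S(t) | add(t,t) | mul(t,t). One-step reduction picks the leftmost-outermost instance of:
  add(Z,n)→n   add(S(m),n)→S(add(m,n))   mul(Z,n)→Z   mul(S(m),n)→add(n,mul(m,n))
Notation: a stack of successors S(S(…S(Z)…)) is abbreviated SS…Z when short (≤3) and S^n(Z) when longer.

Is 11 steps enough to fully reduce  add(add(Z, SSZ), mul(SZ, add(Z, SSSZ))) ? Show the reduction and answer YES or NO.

Answer: YES — reaches normal form S^5(Z) in 11 ≤ 11 steps

Reduction:
  start: add(add(Z, SSZ), mul(SZ, add(Z, SSSZ)))
  →1  add(SSZ, mul(SZ, add(Z, SSSZ)))
  →2  S(add(SZ, mul(SZ, add(Z, SSSZ))))
  →3  S(S(add(Z, mul(SZ, add(Z, SSSZ)))))
  →4  S(S(mul(SZ, add(Z, SSSZ))))
  →5  S(S(add(add(Z, SSSZ), mul(Z, add(Z, SSSZ)))))
  →6  S(S(add(SSSZ, mul(Z, add(Z, SSSZ)))))
  →7  S(S(S(add(SSZ, mul(Z, add(Z, SSSZ))))))
  →8  S(S(S(S(add(SZ, mul(Z, add(Z, SSSZ)))))))
  →9  S(S(S(S(S(add(Z, mul(Z, add(Z, SSSZ))))))))
  →10  S(S(S(S(S(mul(Z, add(Z, SSSZ)))))))
  →11  S^5(Z)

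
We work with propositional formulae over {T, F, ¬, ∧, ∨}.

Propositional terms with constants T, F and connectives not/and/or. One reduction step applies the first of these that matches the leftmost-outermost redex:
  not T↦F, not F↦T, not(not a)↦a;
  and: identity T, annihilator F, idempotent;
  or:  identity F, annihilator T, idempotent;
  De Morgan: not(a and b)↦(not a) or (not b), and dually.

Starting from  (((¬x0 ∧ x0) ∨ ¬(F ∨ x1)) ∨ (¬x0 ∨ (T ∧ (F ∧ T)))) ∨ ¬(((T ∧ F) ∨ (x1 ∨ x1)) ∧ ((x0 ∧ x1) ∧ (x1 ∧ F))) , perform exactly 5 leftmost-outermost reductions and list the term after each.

Answer: after 5 steps: (((¬x0 ∧ x0) ∨ ¬x1) ∨ (¬x0 ∨ F)) ∨ ¬(((T ∧ F) ∨ (x1 ∨ x1)) ∧ ((x0 ∧ x1) ∧ (x1 ∧ F)))

Reduction:
  start: (((¬x0 ∧ x0) ∨ ¬(F ∨ x1)) ∨ (¬x0 ∨ (T ∧ (F ∧ T)))) ∨ ¬(((T ∧ F) ∨ (x1 ∨ x1)) ∧ ((x0 ∧ x1) ∧ (x1 ∧ F)))
  step 1: (((¬x0 ∧ x0) ∨ (¬F ∧ ¬x1)) ∨ (¬x0 ∨ (T ∧ (F ∧ T)))) ∨ ¬(((T ∧ F) ∨ (x1 ∨ x1)) ∧ ((x0 ∧ x1) ∧ (x1 ∧ F)))
  step 2: (((¬x0 ∧ x0) ∨ (T ∧ ¬x1)) ∨ (¬x0 ∨ (T ∧ (F ∧ T)))) ∨ ¬(((T ∧ F) ∨ (x1 ∨ x1)) ∧ ((x0 ∧ x1) ∧ (x1 ∧ F)))
  step 3: (((¬x0 ∧ x0) ∨ ¬x1) ∨ (¬x0 ∨ (T ∧ (F ∧ T)))) ∨ ¬(((T ∧ F) ∨ (x1 ∨ x1)) ∧ ((x0 ∧ x1) ∧ (x1 ∧ F)))
  step 4: (((¬x0 ∧ x0) ∨ ¬x1) ∨ (¬x0 ∨ (F ∧ T))) ∨ ¬(((T ∧ F) ∨ (x1 ∨ x1)) ∧ ((x0 ∧ x1) ∧ (x1 ∧ F)))
  step 5: (((¬x0 ∧ x0) ∨ ¬x1) ∨ (¬x0 ∨ F)) ∨ ¬(((T ∧ F) ∨ (x1 ∨ x1)) ∧ ((x0 ∧ x1) ∧ (x1 ∧ F)))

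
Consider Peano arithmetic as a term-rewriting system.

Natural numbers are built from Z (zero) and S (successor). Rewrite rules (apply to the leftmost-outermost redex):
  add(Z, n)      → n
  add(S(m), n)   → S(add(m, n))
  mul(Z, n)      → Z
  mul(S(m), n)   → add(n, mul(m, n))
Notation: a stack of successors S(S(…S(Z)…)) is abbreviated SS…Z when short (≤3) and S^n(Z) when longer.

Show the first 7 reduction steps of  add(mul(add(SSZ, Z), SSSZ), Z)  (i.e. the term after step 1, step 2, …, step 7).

  start: add(mul(add(SSZ, Z), SSSZ), Z)
  step 1: add(mul(S(add(SZ, Z)), SSSZ), Z)
  step 2: add(add(SSSZ, mul(add(SZ, Z), SSSZ)), Z)
  step 3: add(S(add(SSZ, mul(add(SZ, Z), SSSZ))), Z)
  step 4: S(add(add(SSZ, mul(add(SZ, Z), SSSZ)), Z))
  step 5: S(add(S(add(SZ, mul(add(SZ, Z), SSSZ))), Z))
  step 6: S(S(add(add(SZ, mul(add(SZ, Z), SSSZ)), Z)))
  step 7: S(S(add(S(add(Z, mul(add(SZ, Z), SSSZ))), Z)))

Answer: after 7 steps: S(S(add(S(add(Z, mul(add(SZ, Z), SSSZ))), Z)))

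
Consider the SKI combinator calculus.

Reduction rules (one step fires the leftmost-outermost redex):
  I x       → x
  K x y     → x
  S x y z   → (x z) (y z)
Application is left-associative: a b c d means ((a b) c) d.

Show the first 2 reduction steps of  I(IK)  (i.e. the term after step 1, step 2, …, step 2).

Answer: after 2 steps: K

Derivation:
  start: I(IK)
  step 1: IK
  step 2: K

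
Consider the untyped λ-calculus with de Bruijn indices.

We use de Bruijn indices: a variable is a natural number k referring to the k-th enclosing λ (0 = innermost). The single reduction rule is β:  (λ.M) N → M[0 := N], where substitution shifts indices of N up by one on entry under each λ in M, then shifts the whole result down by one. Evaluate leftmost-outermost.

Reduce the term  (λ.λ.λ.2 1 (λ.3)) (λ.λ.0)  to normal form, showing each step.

Answer: normal form = λ.λ.λ.λ.λ.0  (in 3 steps)

Working:
  start: (λ.λ.λ.2 1 (λ.3)) (λ.λ.0)
  step 1: λ.λ.(λ.λ.0) 1 (λ.λ.λ.0)
  step 2: λ.λ.(λ.0) (λ.λ.λ.0)
  step 3: λ.λ.λ.λ.λ.0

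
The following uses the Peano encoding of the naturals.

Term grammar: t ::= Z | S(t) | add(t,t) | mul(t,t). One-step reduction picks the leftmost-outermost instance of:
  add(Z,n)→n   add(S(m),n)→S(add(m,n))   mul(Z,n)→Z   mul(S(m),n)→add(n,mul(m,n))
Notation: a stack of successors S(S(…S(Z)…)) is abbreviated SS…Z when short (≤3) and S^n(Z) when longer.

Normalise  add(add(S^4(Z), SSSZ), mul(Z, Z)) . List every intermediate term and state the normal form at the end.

  start: add(add(S^4(Z), SSSZ), mul(Z, Z))
  →1  add(S(add(SSSZ, SSSZ)), mul(Z, Z))
  →2  S(add(add(SSSZ, SSSZ), mul(Z, Z)))
  →3  S(add(S(add(SSZ, SSSZ)), mul(Z, Z)))
  →4  S(S(add(add(SSZ, SSSZ), mul(Z, Z))))
  →5  S(S(add(S(add(SZ, SSSZ)), mul(Z, Z))))
  →6  S(S(S(add(add(SZ, SSSZ), mul(Z, Z)))))
  →7  S(S(S(add(S(add(Z, SSSZ)), mul(Z, Z)))))
  →8  S(S(S(S(add(add(Z, SSSZ), mul(Z, Z))))))
  →9  S(S(S(S(add(SSSZ, mul(Z, Z))))))
  →10  S(S(S(S(S(add(SSZ, mul(Z, Z)))))))
  →11  S(S(S(S(S(S(add(SZ, mul(Z, Z))))))))
  →12  S(S(S(S(S(S(S(add(Z, mul(Z, Z)))))))))
  →13  S(S(S(S(S(S(S(mul(Z, Z))))))))
  →14  S^7(Z)

Answer: normal form = S^7(Z)  (in 14 steps)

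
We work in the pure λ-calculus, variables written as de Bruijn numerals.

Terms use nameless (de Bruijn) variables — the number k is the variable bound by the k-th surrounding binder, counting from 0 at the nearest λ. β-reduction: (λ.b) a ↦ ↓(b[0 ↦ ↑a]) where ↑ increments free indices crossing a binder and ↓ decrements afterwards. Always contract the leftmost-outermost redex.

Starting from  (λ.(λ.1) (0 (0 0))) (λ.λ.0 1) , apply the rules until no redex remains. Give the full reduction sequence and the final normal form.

Answer: normal form = λ.λ.0 1  (in 2 steps)

Derivation:
  start: (λ.(λ.1) (0 (0 0))) (λ.λ.0 1)
  →1  (λ.λ.λ.0 1) ((λ.λ.0 1) ((λ.λ.0 1) (λ.λ.0 1)))
  →2  λ.λ.0 1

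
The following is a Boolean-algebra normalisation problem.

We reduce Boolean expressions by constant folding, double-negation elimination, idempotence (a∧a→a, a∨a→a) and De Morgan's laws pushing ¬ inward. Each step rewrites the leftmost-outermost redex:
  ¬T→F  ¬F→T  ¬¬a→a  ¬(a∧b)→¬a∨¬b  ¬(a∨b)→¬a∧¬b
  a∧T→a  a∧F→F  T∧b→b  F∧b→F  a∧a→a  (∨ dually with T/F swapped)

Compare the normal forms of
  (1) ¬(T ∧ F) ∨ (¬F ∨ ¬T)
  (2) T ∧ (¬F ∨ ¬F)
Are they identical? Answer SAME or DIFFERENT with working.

Answer: SAME — A ⇓ T, B ⇓ T

Working:
Term A:
  start: ¬(T ∧ F) ∨ (¬F ∨ ¬T)
  [1] (¬T ∨ ¬F) ∨ (¬F ∨ ¬T)
  [2] (F ∨ ¬F) ∨ (¬F ∨ ¬T)
  [3] ¬F ∨ (¬F ∨ ¬T)
  [4] T ∨ (¬F ∨ ¬T)
  [5] T

Term B:
  start: T ∧ (¬F ∨ ¬F)
  [1] ¬F ∨ ¬F
  [2] ¬F
  [3] T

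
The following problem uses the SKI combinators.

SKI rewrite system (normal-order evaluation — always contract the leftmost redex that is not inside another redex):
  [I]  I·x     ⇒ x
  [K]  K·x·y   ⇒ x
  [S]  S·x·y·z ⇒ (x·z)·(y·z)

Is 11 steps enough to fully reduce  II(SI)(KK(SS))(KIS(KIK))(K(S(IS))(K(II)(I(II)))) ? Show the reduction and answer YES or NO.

Answer: NO — after 11 steps the term is I(KIK), not yet normal

Working:
  start: II(SI)(KK(SS))(KIS(KIK))(K(S(IS))(K(II)(I(II))))
  step 1: I(SI)(KK(SS))(KIS(KIK))(K(S(IS))(K(II)(I(II))))
  step 2: SI(KK(SS))(KIS(KIK))(K(S(IS))(K(II)(I(II))))
  step 3: I(KIS(KIK))(KK(SS)(KIS(KIK)))(K(S(IS))(K(II)(I(II))))
  step 4: KIS(KIK)(KK(SS)(KIS(KIK)))(K(S(IS))(K(II)(I(II))))
  step 5: I(KIK)(KK(SS)(KIS(KIK)))(K(S(IS))(K(II)(I(II))))
  step 6: KIK(KK(SS)(KIS(KIK)))(K(S(IS))(K(II)(I(II))))
  step 7: I(KK(SS)(KIS(KIK)))(K(S(IS))(K(II)(I(II))))
  step 8: KK(SS)(KIS(KIK))(K(S(IS))(K(II)(I(II))))
  step 9: K(KIS(KIK))(K(S(IS))(K(II)(I(II))))
  step 10: KIS(KIK)
  step 11: I(KIK)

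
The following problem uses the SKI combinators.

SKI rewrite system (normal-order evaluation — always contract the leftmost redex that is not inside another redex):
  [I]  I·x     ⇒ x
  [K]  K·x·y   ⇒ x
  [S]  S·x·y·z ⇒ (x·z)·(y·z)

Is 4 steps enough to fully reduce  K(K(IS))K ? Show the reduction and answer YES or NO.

  start: K(K(IS))K
  step 1: K(IS)
  step 2: KS

Answer: YES — reaches normal form KS in 2 ≤ 4 steps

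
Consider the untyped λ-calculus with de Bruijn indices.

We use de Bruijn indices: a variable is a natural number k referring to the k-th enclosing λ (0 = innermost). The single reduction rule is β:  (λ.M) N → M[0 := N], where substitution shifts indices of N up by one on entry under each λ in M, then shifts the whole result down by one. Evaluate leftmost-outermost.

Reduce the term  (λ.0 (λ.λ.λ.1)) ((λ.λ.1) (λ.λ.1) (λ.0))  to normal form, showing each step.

Answer: normal form = λ.λ.λ.λ.1  (in 4 steps)

Working:
  start: (λ.0 (λ.λ.λ.1)) ((λ.λ.1) (λ.λ.1) (λ.0))
  [1] (λ.λ.1) (λ.λ.1) (λ.0) (λ.λ.λ.1)
  [2] (λ.λ.λ.1) (λ.0) (λ.λ.λ.1)
  [3] (λ.λ.1) (λ.λ.λ.1)
  [4] λ.λ.λ.λ.1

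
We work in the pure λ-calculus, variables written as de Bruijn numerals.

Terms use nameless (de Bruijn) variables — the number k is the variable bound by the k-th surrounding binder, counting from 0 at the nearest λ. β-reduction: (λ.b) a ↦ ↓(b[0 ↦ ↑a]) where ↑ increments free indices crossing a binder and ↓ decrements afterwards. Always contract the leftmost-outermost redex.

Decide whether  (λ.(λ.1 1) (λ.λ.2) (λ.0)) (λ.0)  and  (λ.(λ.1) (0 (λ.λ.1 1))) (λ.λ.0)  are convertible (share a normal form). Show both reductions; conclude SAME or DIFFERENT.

Term A:
  start: (λ.(λ.1 1) (λ.λ.2) (λ.0)) (λ.0)
  →1  (λ.(λ.0) (λ.0)) (λ.λ.λ.0) (λ.0)
  →2  (λ.0) (λ.0) (λ.0)
  →3  (λ.0) (λ.0)
  →4  λ.0

Term B:
  start: (λ.(λ.1) (0 (λ.λ.1 1))) (λ.λ.0)
  →1  (λ.λ.λ.0) ((λ.λ.0) (λ.λ.1 1))
  →2  λ.λ.0

Answer: DIFFERENT — A ⇓ λ.0, B ⇓ λ.λ.0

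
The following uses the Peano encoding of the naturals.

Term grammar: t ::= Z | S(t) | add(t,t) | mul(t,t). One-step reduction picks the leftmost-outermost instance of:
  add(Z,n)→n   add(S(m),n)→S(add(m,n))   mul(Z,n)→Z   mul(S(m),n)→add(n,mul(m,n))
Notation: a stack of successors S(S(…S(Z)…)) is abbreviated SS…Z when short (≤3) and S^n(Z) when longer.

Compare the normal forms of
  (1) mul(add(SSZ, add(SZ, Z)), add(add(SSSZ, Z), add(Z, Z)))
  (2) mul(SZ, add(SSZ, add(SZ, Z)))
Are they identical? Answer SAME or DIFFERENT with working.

Term A:
  start: mul(add(SSZ, add(SZ, Z)), add(add(SSSZ, Z), add(Z, Z)))
  →1  mul(S(add(SZ, add(SZ, Z))), add(add(SSSZ, Z), add(Z, Z)))
  →2  add(add(add(SSSZ, Z), add(Z, Z)), mul(add(SZ, add(SZ, Z)), add(add(SSSZ, Z), add(Z, Z))))
  →3  add(add(S(add(SSZ, Z)), add(Z, Z)), mul(add(SZ, add(SZ, Z)), add(add(SSSZ, Z), add(Z, Z))))
  →4  add(S(add(add(SSZ, Z), add(Z, Z))), mul(add(SZ, add(SZ, Z)), add(add(SSSZ, Z), add(Z, Z))))
  →5  S(add(add(add(SSZ, Z), add(Z, Z)), mul(add(SZ, add(SZ, Z)), add(add(SSSZ, Z), add(Z, Z)))))
  →6  S(add(add(S(add(SZ, Z)), add(Z, Z)), mul(add(SZ, add(SZ, Z)), add(add(SSSZ, Z), add(Z, Z)))))
  →7  S(add(S(add(add(SZ, Z), add(Z, Z))), mul(add(SZ, add(SZ, Z)), add(add(SSSZ, Z), add(Z, Z)))))
  →8  S(S(add(add(add(SZ, Z), add(Z, Z)), mul(add(SZ, add(SZ, Z)), add(add(SSSZ, Z), add(Z, Z))))))
  →9  S(S(add(add(S(add(Z, Z)), add(Z, Z)), mul(add(SZ, add(SZ, Z)), add(add(SSSZ, Z), add(Z, Z))))))
  →10  S(S(add(S(add(add(Z, Z), add(Z, Z))), mul(add(SZ, add(SZ, Z)), add(add(SSSZ, Z), add(Z, Z))))))
  →11  S(S(S(add(add(add(Z, Z), add(Z, Z)), mul(add(SZ, add(SZ, Z)), add(add(SSSZ, Z), add(Z, Z)))))))
  →12  S(S(S(add(add(Z, add(Z, Z)), mul(add(SZ, add(SZ, Z)), add(add(SSSZ, Z), add(Z, Z)))))))
  →13  S(S(S(add(add(Z, Z), mul(add(SZ, add(SZ, Z)), add(add(SSSZ, Z), add(Z, Z)))))))
  →14  S(S(S(add(Z, mul(add(SZ, add(SZ, Z)), add(add(SSSZ, Z), add(Z, Z)))))))
  →15  S(S(S(mul(add(SZ, add(SZ, Z)), add(add(SSSZ, Z), add(Z, Z))))))
  →16  S(S(S(mul(S(add(Z, add(SZ, Z))), add(add(SSSZ, Z), add(Z, Z))))))
  →17  S(S(S(add(add(add(SSSZ, Z), add(Z, Z)), mul(add(Z, add(SZ, Z)), add(add(SSSZ, Z), add(Z, Z)))))))
  →18  S(S(S(add(add(S(add(SSZ, Z)), add(Z, Z)), mul(add(Z, add(SZ, Z)), add(add(SSSZ, Z), add(Z, Z)))))))
  →19  S(S(S(add(S(add(add(SSZ, Z), add(Z, Z))), mul(add(Z, add(SZ, Z)), add(add(SSSZ, Z), add(Z, Z)))))))
  →20  S(S(S(S(add(add(add(SSZ, Z), add(Z, Z)), mul(add(Z, add(SZ, Z)), add(add(SSSZ, Z), add(Z, Z))))))))
  →21  S(S(S(S(add(add(S(add(SZ, Z)), add(Z, Z)), mul(add(Z, add(SZ, Z)), add(add(SSSZ, Z), add(Z, Z))))))))
  →22  S(S(S(S(add(S(add(add(SZ, Z), add(Z, Z))), mul(add(Z, add(SZ, Z)), add(add(SSSZ, Z), add(Z, Z))))))))
  →23  S(S(S(S(S(add(add(add(SZ, Z), add(Z, Z)), mul(add(Z, add(SZ, Z)), add(add(SSSZ, Z), add(Z, Z)))))))))
  →24  S(S(S(S(S(add(add(S(add(Z, Z)), add(Z, Z)), mul(add(Z, add(SZ, Z)), add(add(SSSZ, Z), add(Z, Z)))))))))
  →25  S(S(S(S(S(add(S(add(add(Z, Z), add(Z, Z))), mul(add(Z, add(SZ, Z)), add(add(SSSZ, Z), add(Z, Z)))))))))
  →26  S(S(S(S(S(S(add(add(add(Z, Z), add(Z, Z)), mul(add(Z, add(SZ, Z)), add(add(SSSZ, Z), add(Z, Z))))))))))
  →27  S(S(S(S(S(S(add(add(Z, add(Z, Z)), mul(add(Z, add(SZ, Z)), add(add(SSSZ, Z), add(Z, Z))))))))))
  →28  S(S(S(S(S(S(add(add(Z, Z), mul(add(Z, add(SZ, Z)), add(add(SSSZ, Z), add(Z, Z))))))))))
  →29  S(S(S(S(S(S(add(Z, mul(add(Z, add(SZ, Z)), add(add(SSSZ, Z), add(Z, Z))))))))))
  →30  S(S(S(S(S(S(mul(add(Z, add(SZ, Z)), add(add(SSSZ, Z), add(Z, Z)))))))))
  →31  S(S(S(S(S(S(mul(add(SZ, Z), add(add(SSSZ, Z), add(Z, Z)))))))))
  →32  S(S(S(S(S(S(mul(S(add(Z, Z)), add(add(SSSZ, Z), add(Z, Z)))))))))
  →33  S(S(S(S(S(S(add(add(add(SSSZ, Z), add(Z, Z)), mul(add(Z, Z), add(add(SSSZ, Z), add(Z, Z))))))))))
  →34  S(S(S(S(S(S(add(add(S(add(SSZ, Z)), add(Z, Z)), mul(add(Z, Z), add(add(SSSZ, Z), add(Z, Z))))))))))
  →35  S(S(S(S(S(S(add(S(add(add(SSZ, Z), add(Z, Z))), mul(add(Z, Z), add(add(SSSZ, Z), add(Z, Z))))))))))
  →36  S(S(S(S(S(S(S(add(add(add(SSZ, Z), add(Z, Z)), mul(add(Z, Z), add(add(SSSZ, Z), add(Z, Z)))))))))))
  →37  S(S(S(S(S(S(S(add(add(S(add(SZ, Z)), add(Z, Z)), mul(add(Z, Z), add(add(SSSZ, Z), add(Z, Z)))))))))))
  →38  S(S(S(S(S(S(S(add(S(add(add(SZ, Z), add(Z, Z))), mul(add(Z, Z), add(add(SSSZ, Z), add(Z, Z)))))))))))
  →39  S(S(S(S(S(S(S(S(add(add(add(SZ, Z), add(Z, Z)), mul(add(Z, Z), add(add(SSSZ, Z), add(Z, Z))))))))))))
  →40  S(S(S(S(S(S(S(S(add(add(S(add(Z, Z)), add(Z, Z)), mul(add(Z, Z), add(add(SSSZ, Z), add(Z, Z))))))))))))
  →41  S(S(S(S(S(S(S(S(add(S(add(add(Z, Z), add(Z, Z))), mul(add(Z, Z), add(add(SSSZ, Z), add(Z, Z))))))))))))
  →42  S(S(S(S(S(S(S(S(S(add(add(add(Z, Z), add(Z, Z)), mul(add(Z, Z), add(add(SSSZ, Z), add(Z, Z)))))))))))))
  →43  S(S(S(S(S(S(S(S(S(add(add(Z, add(Z, Z)), mul(add(Z, Z), add(add(SSSZ, Z), add(Z, Z)))))))))))))
  →44  S(S(S(S(S(S(S(S(S(add(add(Z, Z), mul(add(Z, Z), add(add(SSSZ, Z), add(Z, Z)))))))))))))
  →45  S(S(S(S(S(S(S(S(S(add(Z, mul(add(Z, Z), add(add(SSSZ, Z), add(Z, Z)))))))))))))
  →46  S(S(S(S(S(S(S(S(S(mul(add(Z, Z), add(add(SSSZ, Z), add(Z, Z))))))))))))
  →47  S(S(S(S(S(S(S(S(S(mul(Z, add(add(SSSZ, Z), add(Z, Z))))))))))))
  →48  S^9(Z)

Term B:
  start: mul(SZ, add(SSZ, add(SZ, Z)))
  →1  add(add(SSZ, add(SZ, Z)), mul(Z, add(SSZ, add(SZ, Z))))
  →2  add(S(add(SZ, add(SZ, Z))), mul(Z, add(SSZ, add(SZ, Z))))
  →3  S(add(add(SZ, add(SZ, Z)), mul(Z, add(SSZ, add(SZ, Z)))))
  →4  S(add(S(add(Z, add(SZ, Z))), mul(Z, add(SSZ, add(SZ, Z)))))
  →5  S(S(add(add(Z, add(SZ, Z)), mul(Z, add(SSZ, add(SZ, Z))))))
  →6  S(S(add(add(SZ, Z), mul(Z, add(SSZ, add(SZ, Z))))))
  →7  S(S(add(S(add(Z, Z)), mul(Z, add(SSZ, add(SZ, Z))))))
  →8  S(S(S(add(add(Z, Z), mul(Z, add(SSZ, add(SZ, Z)))))))
  →9  S(S(S(add(Z, mul(Z, add(SSZ, add(SZ, Z)))))))
  →10  S(S(S(mul(Z, add(SSZ, add(SZ, Z))))))
  →11  SSSZ

Answer: DIFFERENT — A ⇓ S^9(Z), B ⇓ SSSZ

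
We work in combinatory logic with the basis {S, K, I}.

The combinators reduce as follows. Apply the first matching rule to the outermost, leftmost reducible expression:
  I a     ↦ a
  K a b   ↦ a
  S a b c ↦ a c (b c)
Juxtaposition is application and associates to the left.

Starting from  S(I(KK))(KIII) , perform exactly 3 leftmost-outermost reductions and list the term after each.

Answer: after 3 steps: S(KK)I

Working:
  start: S(I(KK))(KIII)
  step 1: S(KK)(KIII)
  step 2: S(KK)(II)
  step 3: S(KK)I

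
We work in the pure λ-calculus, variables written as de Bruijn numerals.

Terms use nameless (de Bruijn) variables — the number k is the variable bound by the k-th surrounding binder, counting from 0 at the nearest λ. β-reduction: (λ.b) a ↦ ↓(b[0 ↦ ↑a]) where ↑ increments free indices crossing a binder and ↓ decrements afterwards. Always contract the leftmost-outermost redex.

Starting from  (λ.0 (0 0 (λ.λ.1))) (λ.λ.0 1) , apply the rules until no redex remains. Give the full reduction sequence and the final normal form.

  start: (λ.0 (0 0 (λ.λ.1))) (λ.λ.0 1)
  [1] (λ.λ.0 1) ((λ.λ.0 1) (λ.λ.0 1) (λ.λ.1))
  [2] λ.0 ((λ.λ.0 1) (λ.λ.0 1) (λ.λ.1))
  [3] λ.0 ((λ.0 (λ.λ.0 1)) (λ.λ.1))
  [4] λ.0 ((λ.λ.1) (λ.λ.0 1))
  [5] λ.0 (λ.λ.λ.0 1)

Answer: normal form = λ.0 (λ.λ.λ.0 1)  (in 5 steps)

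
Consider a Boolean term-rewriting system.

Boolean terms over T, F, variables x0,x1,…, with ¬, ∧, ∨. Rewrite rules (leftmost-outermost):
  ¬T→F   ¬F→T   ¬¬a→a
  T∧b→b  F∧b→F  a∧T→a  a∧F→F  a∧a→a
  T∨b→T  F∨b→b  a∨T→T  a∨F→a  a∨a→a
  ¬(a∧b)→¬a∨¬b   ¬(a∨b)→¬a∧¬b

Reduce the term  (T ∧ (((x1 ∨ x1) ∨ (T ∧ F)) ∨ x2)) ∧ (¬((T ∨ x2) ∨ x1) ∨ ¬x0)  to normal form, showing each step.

  start: (T ∧ (((x1 ∨ x1) ∨ (T ∧ F)) ∨ x2)) ∧ (¬((T ∨ x2) ∨ x1) ∨ ¬x0)
  [1] (((x1 ∨ x1) ∨ (T ∧ F)) ∨ x2) ∧ (¬((T ∨ x2) ∨ x1) ∨ ¬x0)
  [2] ((x1 ∨ (T ∧ F)) ∨ x2) ∧ (¬((T ∨ x2) ∨ x1) ∨ ¬x0)
  [3] ((x1 ∨ F) ∨ x2) ∧ (¬((T ∨ x2) ∨ x1) ∨ ¬x0)
  [4] (x1 ∨ x2) ∧ (¬((T ∨ x2) ∨ x1) ∨ ¬x0)
  [5] (x1 ∨ x2) ∧ ((¬(T ∨ x2) ∧ ¬x1) ∨ ¬x0)
  [6] (x1 ∨ x2) ∧ (((¬T ∧ ¬x2) ∧ ¬x1) ∨ ¬x0)
  [7] (x1 ∨ x2) ∧ (((F ∧ ¬x2) ∧ ¬x1) ∨ ¬x0)
  [8] (x1 ∨ x2) ∧ ((F ∧ ¬x1) ∨ ¬x0)
  [9] (x1 ∨ x2) ∧ (F ∨ ¬x0)
  [10] (x1 ∨ x2) ∧ ¬x0

Answer: normal form = (x1 ∨ x2) ∧ ¬x0  (in 10 steps)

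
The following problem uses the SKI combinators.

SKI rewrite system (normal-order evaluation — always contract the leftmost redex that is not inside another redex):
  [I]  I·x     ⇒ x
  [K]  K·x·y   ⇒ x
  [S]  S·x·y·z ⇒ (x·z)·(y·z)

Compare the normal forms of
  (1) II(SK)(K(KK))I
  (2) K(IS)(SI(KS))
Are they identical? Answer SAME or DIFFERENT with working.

Answer: DIFFERENT — A ⇓ I, B ⇓ S

Derivation:
Term A:
  start: II(SK)(K(KK))I
  step 1: I(SK)(K(KK))I
  step 2: SK(K(KK))I
  step 3: KI(K(KK)I)
  step 4: I

Term B:
  start: K(IS)(SI(KS))
  step 1: IS
  step 2: S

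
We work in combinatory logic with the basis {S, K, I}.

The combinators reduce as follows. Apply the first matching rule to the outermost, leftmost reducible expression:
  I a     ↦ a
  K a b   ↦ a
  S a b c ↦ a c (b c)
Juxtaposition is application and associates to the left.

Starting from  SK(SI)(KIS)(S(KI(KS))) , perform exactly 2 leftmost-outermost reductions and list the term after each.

Answer: after 2 steps: KIS(S(KI(KS)))

Derivation:
  start: SK(SI)(KIS)(S(KI(KS)))
  [1] K(KIS)(SI(KIS))(S(KI(KS)))
  [2] KIS(S(KI(KS)))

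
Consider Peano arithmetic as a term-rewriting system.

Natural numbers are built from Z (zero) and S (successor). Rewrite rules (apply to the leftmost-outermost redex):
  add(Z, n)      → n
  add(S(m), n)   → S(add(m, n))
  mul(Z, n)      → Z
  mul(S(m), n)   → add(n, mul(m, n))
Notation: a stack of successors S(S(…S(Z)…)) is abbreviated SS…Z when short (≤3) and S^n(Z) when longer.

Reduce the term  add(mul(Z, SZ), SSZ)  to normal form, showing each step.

  start: add(mul(Z, SZ), SSZ)
  →1  add(Z, SSZ)
  →2  SSZ

Answer: normal form = SSZ  (in 2 steps)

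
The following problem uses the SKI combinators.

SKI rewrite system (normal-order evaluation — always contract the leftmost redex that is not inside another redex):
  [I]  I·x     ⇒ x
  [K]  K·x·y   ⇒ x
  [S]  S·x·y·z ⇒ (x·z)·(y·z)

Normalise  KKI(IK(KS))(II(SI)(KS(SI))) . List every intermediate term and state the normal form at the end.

Answer: normal form = K(KS)  (in 3 steps)

Reduction:
  start: KKI(IK(KS))(II(SI)(KS(SI)))
  →1  K(IK(KS))(II(SI)(KS(SI)))
  →2  IK(KS)
  →3  K(KS)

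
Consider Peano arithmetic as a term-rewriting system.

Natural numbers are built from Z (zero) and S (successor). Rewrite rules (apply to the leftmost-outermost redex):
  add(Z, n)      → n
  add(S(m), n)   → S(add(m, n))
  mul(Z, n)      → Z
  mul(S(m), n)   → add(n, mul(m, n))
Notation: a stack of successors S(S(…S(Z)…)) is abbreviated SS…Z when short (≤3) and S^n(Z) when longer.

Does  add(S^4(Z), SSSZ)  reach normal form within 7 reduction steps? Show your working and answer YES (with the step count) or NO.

Answer: YES — reaches normal form S^7(Z) in 5 ≤ 7 steps

Derivation:
  start: add(S^4(Z), SSSZ)
  [1] S(add(SSSZ, SSSZ))
  [2] S(S(add(SSZ, SSSZ)))
  [3] S(S(S(add(SZ, SSSZ))))
  [4] S(S(S(S(add(Z, SSSZ)))))
  [5] S^7(Z)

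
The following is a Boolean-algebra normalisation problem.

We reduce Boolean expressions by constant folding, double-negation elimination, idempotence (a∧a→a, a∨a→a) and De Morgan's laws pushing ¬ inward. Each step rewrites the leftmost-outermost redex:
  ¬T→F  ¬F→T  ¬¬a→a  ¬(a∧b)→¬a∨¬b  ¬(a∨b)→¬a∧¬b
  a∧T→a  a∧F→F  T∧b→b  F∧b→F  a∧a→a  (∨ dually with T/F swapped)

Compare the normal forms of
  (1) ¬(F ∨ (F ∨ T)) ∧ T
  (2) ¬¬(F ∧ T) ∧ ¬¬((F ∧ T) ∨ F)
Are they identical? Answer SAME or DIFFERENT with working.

Term A:
  start: ¬(F ∨ (F ∨ T)) ∧ T
  step 1: ¬(F ∨ (F ∨ T))
  step 2: ¬F ∧ ¬(F ∨ T)
  step 3: T ∧ ¬(F ∨ T)
  step 4: ¬(F ∨ T)
  step 5: ¬F ∧ ¬T
  step 6: T ∧ ¬T
  step 7: ¬T
  step 8: F

Term B:
  start: ¬¬(F ∧ T) ∧ ¬¬((F ∧ T) ∨ F)
  step 1: (F ∧ T) ∧ ¬¬((F ∧ T) ∨ F)
  step 2: F ∧ ¬¬((F ∧ T) ∨ F)
  step 3: F

Answer: SAME — A ⇓ F, B ⇓ F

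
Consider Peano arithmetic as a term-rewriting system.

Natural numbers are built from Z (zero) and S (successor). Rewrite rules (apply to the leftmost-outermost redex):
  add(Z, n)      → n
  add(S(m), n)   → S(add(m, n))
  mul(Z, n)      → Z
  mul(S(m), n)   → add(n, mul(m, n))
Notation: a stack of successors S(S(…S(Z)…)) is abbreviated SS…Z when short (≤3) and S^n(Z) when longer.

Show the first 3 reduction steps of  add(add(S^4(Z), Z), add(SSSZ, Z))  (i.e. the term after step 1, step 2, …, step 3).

  start: add(add(S^4(Z), Z), add(SSSZ, Z))
  →1  add(S(add(SSSZ, Z)), add(SSSZ, Z))
  →2  S(add(add(SSSZ, Z), add(SSSZ, Z)))
  →3  S(add(S(add(SSZ, Z)), add(SSSZ, Z)))

Answer: after 3 steps: S(add(S(add(SSZ, Z)), add(SSSZ, Z)))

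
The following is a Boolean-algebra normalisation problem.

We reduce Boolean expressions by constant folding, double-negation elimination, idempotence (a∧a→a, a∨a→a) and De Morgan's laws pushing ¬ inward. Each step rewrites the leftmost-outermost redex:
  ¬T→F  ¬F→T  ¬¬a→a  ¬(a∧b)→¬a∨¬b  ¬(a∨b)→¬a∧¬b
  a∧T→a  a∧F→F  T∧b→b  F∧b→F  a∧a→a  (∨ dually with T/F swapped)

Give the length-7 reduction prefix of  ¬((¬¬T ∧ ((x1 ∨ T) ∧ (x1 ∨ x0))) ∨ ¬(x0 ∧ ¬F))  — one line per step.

  start: ¬((¬¬T ∧ ((x1 ∨ T) ∧ (x1 ∨ x0))) ∨ ¬(x0 ∧ ¬F))
  [1] ¬(¬¬T ∧ ((x1 ∨ T) ∧ (x1 ∨ x0))) ∧ ¬¬(x0 ∧ ¬F)
  [2] (¬¬¬T ∨ ¬((x1 ∨ T) ∧ (x1 ∨ x0))) ∧ ¬¬(x0 ∧ ¬F)
  [3] (¬T ∨ ¬((x1 ∨ T) ∧ (x1 ∨ x0))) ∧ ¬¬(x0 ∧ ¬F)
  [4] (F ∨ ¬((x1 ∨ T) ∧ (x1 ∨ x0))) ∧ ¬¬(x0 ∧ ¬F)
  [5] ¬((x1 ∨ T) ∧ (x1 ∨ x0)) ∧ ¬¬(x0 ∧ ¬F)
  [6] (¬(x1 ∨ T) ∨ ¬(x1 ∨ x0)) ∧ ¬¬(x0 ∧ ¬F)
  [7] ((¬x1 ∧ ¬T) ∨ ¬(x1 ∨ x0)) ∧ ¬¬(x0 ∧ ¬F)

Answer: after 7 steps: ((¬x1 ∧ ¬T) ∨ ¬(x1 ∨ x0)) ∧ ¬¬(x0 ∧ ¬F)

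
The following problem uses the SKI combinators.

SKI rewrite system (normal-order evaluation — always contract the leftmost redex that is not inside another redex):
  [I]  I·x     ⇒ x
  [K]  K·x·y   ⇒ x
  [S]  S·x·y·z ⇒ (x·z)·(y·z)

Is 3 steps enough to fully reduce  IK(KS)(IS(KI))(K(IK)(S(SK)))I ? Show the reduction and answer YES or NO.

Answer: YES — reaches normal form SI in 3 ≤ 3 steps

Working:
  start: IK(KS)(IS(KI))(K(IK)(S(SK)))I
  step 1: K(KS)(IS(KI))(K(IK)(S(SK)))I
  step 2: KS(K(IK)(S(SK)))I
  step 3: SI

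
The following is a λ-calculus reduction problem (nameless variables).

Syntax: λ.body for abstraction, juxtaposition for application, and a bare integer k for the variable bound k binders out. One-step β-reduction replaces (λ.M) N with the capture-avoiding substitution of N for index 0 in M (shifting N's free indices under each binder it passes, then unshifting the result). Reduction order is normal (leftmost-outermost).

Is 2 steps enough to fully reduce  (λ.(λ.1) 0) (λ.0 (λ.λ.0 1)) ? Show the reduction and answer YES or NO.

Answer: YES — reaches normal form λ.0 (λ.λ.0 1) in 2 ≤ 2 steps

Derivation:
  start: (λ.(λ.1) 0) (λ.0 (λ.λ.0 1))
  step 1: (λ.λ.0 (λ.λ.0 1)) (λ.0 (λ.λ.0 1))
  step 2: λ.0 (λ.λ.0 1)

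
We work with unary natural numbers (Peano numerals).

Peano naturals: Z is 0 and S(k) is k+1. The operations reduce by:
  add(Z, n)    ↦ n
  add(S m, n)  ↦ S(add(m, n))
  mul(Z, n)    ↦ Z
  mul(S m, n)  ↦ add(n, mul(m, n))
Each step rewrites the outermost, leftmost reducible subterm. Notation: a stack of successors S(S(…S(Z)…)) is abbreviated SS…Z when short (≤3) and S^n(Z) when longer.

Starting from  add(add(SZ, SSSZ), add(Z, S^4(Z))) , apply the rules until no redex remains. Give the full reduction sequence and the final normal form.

  start: add(add(SZ, SSSZ), add(Z, S^4(Z)))
  →1  add(S(add(Z, SSSZ)), add(Z, S^4(Z)))
  →2  S(add(add(Z, SSSZ), add(Z, S^4(Z))))
  →3  S(add(SSSZ, add(Z, S^4(Z))))
  →4  S(S(add(SSZ, add(Z, S^4(Z)))))
  →5  S(S(S(add(SZ, add(Z, S^4(Z))))))
  →6  S(S(S(S(add(Z, add(Z, S^4(Z)))))))
  →7  S(S(S(S(add(Z, S^4(Z))))))
  →8  S^8(Z)

Answer: normal form = S^8(Z)  (in 8 steps)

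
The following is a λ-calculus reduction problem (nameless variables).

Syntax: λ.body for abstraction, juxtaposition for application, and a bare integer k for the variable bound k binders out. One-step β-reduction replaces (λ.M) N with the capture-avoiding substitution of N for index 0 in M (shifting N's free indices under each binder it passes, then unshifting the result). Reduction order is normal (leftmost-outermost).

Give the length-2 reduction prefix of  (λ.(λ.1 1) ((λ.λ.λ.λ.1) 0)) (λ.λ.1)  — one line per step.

Answer: after 2 steps: (λ.λ.1) (λ.λ.1)

Working:
  start: (λ.(λ.1 1) ((λ.λ.λ.λ.1) 0)) (λ.λ.1)
  →1  (λ.(λ.λ.1) (λ.λ.1)) ((λ.λ.λ.λ.1) (λ.λ.1))
  →2  (λ.λ.1) (λ.λ.1)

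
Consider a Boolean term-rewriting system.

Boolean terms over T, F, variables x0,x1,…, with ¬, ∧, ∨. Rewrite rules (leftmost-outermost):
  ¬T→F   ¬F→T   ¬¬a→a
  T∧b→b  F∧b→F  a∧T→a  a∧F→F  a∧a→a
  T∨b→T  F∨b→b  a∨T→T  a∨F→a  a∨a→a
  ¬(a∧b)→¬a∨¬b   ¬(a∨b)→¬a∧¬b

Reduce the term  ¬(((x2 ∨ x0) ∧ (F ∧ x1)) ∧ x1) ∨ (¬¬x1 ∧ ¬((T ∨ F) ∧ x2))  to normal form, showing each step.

  start: ¬(((x2 ∨ x0) ∧ (F ∧ x1)) ∧ x1) ∨ (¬¬x1 ∧ ¬((T ∨ F) ∧ x2))
  →1  (¬((x2 ∨ x0) ∧ (F ∧ x1)) ∨ ¬x1) ∨ (¬¬x1 ∧ ¬((T ∨ F) ∧ x2))
  →2  ((¬(x2 ∨ x0) ∨ ¬(F ∧ x1)) ∨ ¬x1) ∨ (¬¬x1 ∧ ¬((T ∨ F) ∧ x2))
  →3  (((¬x2 ∧ ¬x0) ∨ ¬(F ∧ x1)) ∨ ¬x1) ∨ (¬¬x1 ∧ ¬((T ∨ F) ∧ x2))
  →4  (((¬x2 ∧ ¬x0) ∨ (¬F ∨ ¬x1)) ∨ ¬x1) ∨ (¬¬x1 ∧ ¬((T ∨ F) ∧ x2))
  →5  (((¬x2 ∧ ¬x0) ∨ (T ∨ ¬x1)) ∨ ¬x1) ∨ (¬¬x1 ∧ ¬((T ∨ F) ∧ x2))
  →6  (((¬x2 ∧ ¬x0) ∨ T) ∨ ¬x1) ∨ (¬¬x1 ∧ ¬((T ∨ F) ∧ x2))
  →7  (T ∨ ¬x1) ∨ (¬¬x1 ∧ ¬((T ∨ F) ∧ x2))
  →8  T ∨ (¬¬x1 ∧ ¬((T ∨ F) ∧ x2))
  →9  T

Answer: normal form = T  (in 9 steps)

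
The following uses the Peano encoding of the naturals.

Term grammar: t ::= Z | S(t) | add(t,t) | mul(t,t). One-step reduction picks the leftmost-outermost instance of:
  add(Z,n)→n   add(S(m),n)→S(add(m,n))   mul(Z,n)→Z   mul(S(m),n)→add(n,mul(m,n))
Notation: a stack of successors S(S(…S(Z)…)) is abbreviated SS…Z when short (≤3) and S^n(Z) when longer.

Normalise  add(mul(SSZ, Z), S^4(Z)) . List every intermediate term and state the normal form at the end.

  start: add(mul(SSZ, Z), S^4(Z))
  step 1: add(add(Z, mul(SZ, Z)), S^4(Z))
  step 2: add(mul(SZ, Z), S^4(Z))
  step 3: add(add(Z, mul(Z, Z)), S^4(Z))
  step 4: add(mul(Z, Z), S^4(Z))
  step 5: add(Z, S^4(Z))
  step 6: S^4(Z)

Answer: normal form = S^4(Z)  (in 6 steps)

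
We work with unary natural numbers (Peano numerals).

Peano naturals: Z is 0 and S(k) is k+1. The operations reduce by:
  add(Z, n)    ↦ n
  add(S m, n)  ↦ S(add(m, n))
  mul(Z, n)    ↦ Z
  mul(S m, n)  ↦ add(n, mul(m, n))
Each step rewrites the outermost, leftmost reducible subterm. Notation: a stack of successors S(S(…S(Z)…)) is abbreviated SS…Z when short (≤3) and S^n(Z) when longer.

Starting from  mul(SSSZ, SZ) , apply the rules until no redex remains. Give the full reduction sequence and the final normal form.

  start: mul(SSSZ, SZ)
  [1] add(SZ, mul(SSZ, SZ))
  [2] S(add(Z, mul(SSZ, SZ)))
  [3] S(mul(SSZ, SZ))
  [4] S(add(SZ, mul(SZ, SZ)))
  [5] S(S(add(Z, mul(SZ, SZ))))
  [6] S(S(mul(SZ, SZ)))
  [7] S(S(add(SZ, mul(Z, SZ))))
  [8] S(S(S(add(Z, mul(Z, SZ)))))
  [9] S(S(S(mul(Z, SZ))))
  [10] SSSZ

Answer: normal form = SSSZ  (in 10 steps)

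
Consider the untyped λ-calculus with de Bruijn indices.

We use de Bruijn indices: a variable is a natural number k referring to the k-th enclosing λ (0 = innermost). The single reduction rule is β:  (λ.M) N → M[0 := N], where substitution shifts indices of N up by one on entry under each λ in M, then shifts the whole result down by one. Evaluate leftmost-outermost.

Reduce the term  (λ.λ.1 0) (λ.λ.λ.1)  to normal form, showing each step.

Answer: normal form = λ.λ.λ.1  (in 2 steps)

Working:
  start: (λ.λ.1 0) (λ.λ.λ.1)
  step 1: λ.(λ.λ.λ.1) 0
  step 2: λ.λ.λ.1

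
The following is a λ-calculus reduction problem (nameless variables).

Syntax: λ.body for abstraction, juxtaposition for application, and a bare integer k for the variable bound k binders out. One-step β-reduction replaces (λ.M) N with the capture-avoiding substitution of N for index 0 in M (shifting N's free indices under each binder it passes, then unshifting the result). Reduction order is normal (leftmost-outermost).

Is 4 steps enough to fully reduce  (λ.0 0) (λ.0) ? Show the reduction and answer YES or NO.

Answer: YES — reaches normal form λ.0 in 2 ≤ 4 steps

Working:
  start: (λ.0 0) (λ.0)
  step 1: (λ.0) (λ.0)
  step 2: λ.0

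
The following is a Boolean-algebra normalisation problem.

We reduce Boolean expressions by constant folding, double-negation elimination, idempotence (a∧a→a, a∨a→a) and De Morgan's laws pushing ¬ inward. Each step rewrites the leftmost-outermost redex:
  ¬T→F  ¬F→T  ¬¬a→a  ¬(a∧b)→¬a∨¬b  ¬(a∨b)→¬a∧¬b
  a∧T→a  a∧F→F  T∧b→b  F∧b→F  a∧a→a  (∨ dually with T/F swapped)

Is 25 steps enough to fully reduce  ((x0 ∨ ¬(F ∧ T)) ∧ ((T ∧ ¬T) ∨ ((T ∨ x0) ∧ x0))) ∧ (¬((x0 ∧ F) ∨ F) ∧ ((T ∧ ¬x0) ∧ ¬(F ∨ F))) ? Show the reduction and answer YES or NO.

  start: ((x0 ∨ ¬(F ∧ T)) ∧ ((T ∧ ¬T) ∨ ((T ∨ x0) ∧ x0))) ∧ (¬((x0 ∧ F) ∨ F) ∧ ((T ∧ ¬x0) ∧ ¬(F ∨ F)))
  [1] ((x0 ∨ (¬F ∨ ¬T)) ∧ ((T ∧ ¬T) ∨ ((T ∨ x0) ∧ x0))) ∧ (¬((x0 ∧ F) ∨ F) ∧ ((T ∧ ¬x0) ∧ ¬(F ∨ F)))
  [2] ((x0 ∨ (T ∨ ¬T)) ∧ ((T ∧ ¬T) ∨ ((T ∨ x0) ∧ x0))) ∧ (¬((x0 ∧ F) ∨ F) ∧ ((T ∧ ¬x0) ∧ ¬(F ∨ F)))
  [3] ((x0 ∨ T) ∧ ((T ∧ ¬T) ∨ ((T ∨ x0) ∧ x0))) ∧ (¬((x0 ∧ F) ∨ F) ∧ ((T ∧ ¬x0) ∧ ¬(F ∨ F)))
  [4] (T ∧ ((T ∧ ¬T) ∨ ((T ∨ x0) ∧ x0))) ∧ (¬((x0 ∧ F) ∨ F) ∧ ((T ∧ ¬x0) ∧ ¬(F ∨ F)))
  [5] ((T ∧ ¬T) ∨ ((T ∨ x0) ∧ x0)) ∧ (¬((x0 ∧ F) ∨ F) ∧ ((T ∧ ¬x0) ∧ ¬(F ∨ F)))
  [6] (¬T ∨ ((T ∨ x0) ∧ x0)) ∧ (¬((x0 ∧ F) ∨ F) ∧ ((T ∧ ¬x0) ∧ ¬(F ∨ F)))
  [7] (F ∨ ((T ∨ x0) ∧ x0)) ∧ (¬((x0 ∧ F) ∨ F) ∧ ((T ∧ ¬x0) ∧ ¬(F ∨ F)))
  [8] ((T ∨ x0) ∧ x0) ∧ (¬((x0 ∧ F) ∨ F) ∧ ((T ∧ ¬x0) ∧ ¬(F ∨ F)))
  [9] (T ∧ x0) ∧ (¬((x0 ∧ F) ∨ F) ∧ ((T ∧ ¬x0) ∧ ¬(F ∨ F)))
  [10] x0 ∧ (¬((x0 ∧ F) ∨ F) ∧ ((T ∧ ¬x0) ∧ ¬(F ∨ F)))
  [11] x0 ∧ ((¬(x0 ∧ F) ∧ ¬F) ∧ ((T ∧ ¬x0) ∧ ¬(F ∨ F)))
  [12] x0 ∧ (((¬x0 ∨ ¬F) ∧ ¬F) ∧ ((T ∧ ¬x0) ∧ ¬(F ∨ F)))
  [13] x0 ∧ (((¬x0 ∨ T) ∧ ¬F) ∧ ((T ∧ ¬x0) ∧ ¬(F ∨ F)))
  [14] x0 ∧ ((T ∧ ¬F) ∧ ((T ∧ ¬x0) ∧ ¬(F ∨ F)))
  [15] x0 ∧ (¬F ∧ ((T ∧ ¬x0) ∧ ¬(F ∨ F)))
  [16] x0 ∧ (T ∧ ((T ∧ ¬x0) ∧ ¬(F ∨ F)))
  [17] x0 ∧ ((T ∧ ¬x0) ∧ ¬(F ∨ F))
  [18] x0 ∧ (¬x0 ∧ ¬(F ∨ F))
  [19] x0 ∧ (¬x0 ∧ (¬F ∧ ¬F))
  [20] x0 ∧ (¬x0 ∧ ¬F)
  [21] x0 ∧ (¬x0 ∧ T)
  [22] x0 ∧ ¬x0

Answer: YES — reaches normal form x0 ∧ ¬x0 in 22 ≤ 25 steps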